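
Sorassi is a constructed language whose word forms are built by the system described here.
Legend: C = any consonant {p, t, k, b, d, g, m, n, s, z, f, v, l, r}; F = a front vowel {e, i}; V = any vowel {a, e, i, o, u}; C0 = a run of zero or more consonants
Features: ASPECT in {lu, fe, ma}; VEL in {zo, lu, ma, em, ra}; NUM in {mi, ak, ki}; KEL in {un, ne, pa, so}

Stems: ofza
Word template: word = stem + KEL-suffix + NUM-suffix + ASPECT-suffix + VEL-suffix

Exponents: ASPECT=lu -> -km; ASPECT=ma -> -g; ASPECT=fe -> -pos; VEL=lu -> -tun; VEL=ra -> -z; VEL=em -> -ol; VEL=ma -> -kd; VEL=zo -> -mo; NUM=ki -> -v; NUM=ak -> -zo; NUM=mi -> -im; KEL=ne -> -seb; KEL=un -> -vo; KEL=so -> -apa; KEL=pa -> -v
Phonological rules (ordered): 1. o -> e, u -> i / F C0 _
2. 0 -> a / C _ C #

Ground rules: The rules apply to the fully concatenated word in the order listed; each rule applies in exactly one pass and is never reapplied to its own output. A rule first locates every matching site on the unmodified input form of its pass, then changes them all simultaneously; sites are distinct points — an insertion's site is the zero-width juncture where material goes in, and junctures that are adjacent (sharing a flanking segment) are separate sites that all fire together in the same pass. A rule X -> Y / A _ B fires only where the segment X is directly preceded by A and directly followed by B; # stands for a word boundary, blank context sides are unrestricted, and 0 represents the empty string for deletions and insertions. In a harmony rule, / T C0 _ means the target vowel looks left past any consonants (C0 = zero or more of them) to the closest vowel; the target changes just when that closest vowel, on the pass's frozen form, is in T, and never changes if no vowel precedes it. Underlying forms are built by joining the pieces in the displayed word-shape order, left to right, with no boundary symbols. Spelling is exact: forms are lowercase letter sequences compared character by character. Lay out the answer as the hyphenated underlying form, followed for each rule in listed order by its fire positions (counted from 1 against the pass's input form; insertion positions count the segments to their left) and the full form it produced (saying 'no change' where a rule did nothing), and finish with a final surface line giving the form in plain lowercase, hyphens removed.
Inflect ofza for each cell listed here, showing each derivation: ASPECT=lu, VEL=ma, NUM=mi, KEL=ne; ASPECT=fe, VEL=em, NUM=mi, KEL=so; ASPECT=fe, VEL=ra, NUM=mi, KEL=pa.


cell ASPECT=lu, VEL=ma, NUM=mi, KEL=ne:
underlying: ofza-seb-im-km-kd
1. o -> e, u -> i / F C0 _: no change
2. 0 -> a / C _ C #: inserts after position(s) 12: ofzasebimkmkad
surface: ofzasebimkmkad

cell ASPECT=fe, VEL=em, NUM=mi, KEL=so:
underlying: ofza-apa-im-pos-ol
1. o -> e, u -> i / F C0 _: fires at position(s) 11: ofzaapaimpesol
2. 0 -> a / C _ C #: no change
surface: ofzaapaimpesol

cell ASPECT=fe, VEL=ra, NUM=mi, KEL=pa:
underlying: ofza-v-im-pos-z
1. o -> e, u -> i / F C0 _: fires at position(s) 9: ofzavimpesz
2. 0 -> a / C _ C #: inserts after position(s) 10: ofzavimpesaz
surface: ofzavimpesaz


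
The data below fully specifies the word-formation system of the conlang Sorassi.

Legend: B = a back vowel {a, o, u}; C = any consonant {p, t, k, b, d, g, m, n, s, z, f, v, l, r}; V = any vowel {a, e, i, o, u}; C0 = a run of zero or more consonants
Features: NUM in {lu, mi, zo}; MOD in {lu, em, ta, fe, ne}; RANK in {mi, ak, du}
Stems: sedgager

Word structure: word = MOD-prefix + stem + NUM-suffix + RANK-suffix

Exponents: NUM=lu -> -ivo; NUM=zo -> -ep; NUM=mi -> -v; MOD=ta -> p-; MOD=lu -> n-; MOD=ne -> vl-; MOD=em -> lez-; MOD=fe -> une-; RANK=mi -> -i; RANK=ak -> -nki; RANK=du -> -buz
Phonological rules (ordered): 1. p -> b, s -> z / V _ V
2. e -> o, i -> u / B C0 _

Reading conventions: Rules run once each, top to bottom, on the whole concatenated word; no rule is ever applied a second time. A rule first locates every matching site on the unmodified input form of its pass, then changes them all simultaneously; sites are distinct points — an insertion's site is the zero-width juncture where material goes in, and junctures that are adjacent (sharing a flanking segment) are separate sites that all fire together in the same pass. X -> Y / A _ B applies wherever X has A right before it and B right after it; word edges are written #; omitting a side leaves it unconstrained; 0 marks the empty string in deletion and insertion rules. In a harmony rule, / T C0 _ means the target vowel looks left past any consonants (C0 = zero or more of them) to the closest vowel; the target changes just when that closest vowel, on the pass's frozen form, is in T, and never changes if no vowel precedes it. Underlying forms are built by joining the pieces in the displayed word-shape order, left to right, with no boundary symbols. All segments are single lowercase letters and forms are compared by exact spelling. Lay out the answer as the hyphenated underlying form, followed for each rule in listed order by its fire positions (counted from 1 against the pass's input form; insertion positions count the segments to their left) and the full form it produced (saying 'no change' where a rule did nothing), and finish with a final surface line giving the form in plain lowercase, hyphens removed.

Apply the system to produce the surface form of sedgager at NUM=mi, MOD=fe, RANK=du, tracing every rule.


underlying: une-sedgager-v-buz
1. p -> b, s -> z / V _ V: fires at position(s) 4: unezedgagervbuz
2. e -> o, i -> u / B C0 _: fires at position(s) 3, 10: unozedgagorvbuz
surface: unozedgagorvbuz


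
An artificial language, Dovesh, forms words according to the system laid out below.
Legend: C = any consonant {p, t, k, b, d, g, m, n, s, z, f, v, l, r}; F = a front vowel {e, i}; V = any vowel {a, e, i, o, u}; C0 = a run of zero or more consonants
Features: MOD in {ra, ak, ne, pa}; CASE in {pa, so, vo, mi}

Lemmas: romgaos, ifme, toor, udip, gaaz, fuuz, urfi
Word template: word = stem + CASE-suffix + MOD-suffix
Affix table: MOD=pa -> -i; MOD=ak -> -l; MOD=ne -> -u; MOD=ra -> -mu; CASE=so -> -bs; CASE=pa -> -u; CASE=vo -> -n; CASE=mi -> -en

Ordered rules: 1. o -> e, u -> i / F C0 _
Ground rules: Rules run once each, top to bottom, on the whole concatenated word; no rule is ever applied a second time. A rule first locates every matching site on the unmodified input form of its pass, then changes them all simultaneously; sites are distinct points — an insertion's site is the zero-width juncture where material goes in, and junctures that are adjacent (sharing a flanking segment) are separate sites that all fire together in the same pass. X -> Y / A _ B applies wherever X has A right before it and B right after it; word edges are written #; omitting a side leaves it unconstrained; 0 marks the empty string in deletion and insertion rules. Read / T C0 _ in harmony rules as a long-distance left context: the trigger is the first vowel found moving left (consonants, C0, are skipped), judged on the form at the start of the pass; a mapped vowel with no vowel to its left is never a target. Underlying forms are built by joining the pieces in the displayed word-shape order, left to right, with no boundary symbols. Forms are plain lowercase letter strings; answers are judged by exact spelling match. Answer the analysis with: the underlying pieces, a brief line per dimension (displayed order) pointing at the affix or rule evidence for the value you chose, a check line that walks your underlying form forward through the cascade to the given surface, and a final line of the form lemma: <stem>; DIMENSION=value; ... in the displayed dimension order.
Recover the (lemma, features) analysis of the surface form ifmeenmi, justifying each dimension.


underlying: ifme-en-mu
MOD=ra - signalled by the affix -mu
CASE=mi - signalled by the affix -en
check: ifmeenmu -> ifmeenmi
lemma: ifme; MOD=ra; CASE=mi


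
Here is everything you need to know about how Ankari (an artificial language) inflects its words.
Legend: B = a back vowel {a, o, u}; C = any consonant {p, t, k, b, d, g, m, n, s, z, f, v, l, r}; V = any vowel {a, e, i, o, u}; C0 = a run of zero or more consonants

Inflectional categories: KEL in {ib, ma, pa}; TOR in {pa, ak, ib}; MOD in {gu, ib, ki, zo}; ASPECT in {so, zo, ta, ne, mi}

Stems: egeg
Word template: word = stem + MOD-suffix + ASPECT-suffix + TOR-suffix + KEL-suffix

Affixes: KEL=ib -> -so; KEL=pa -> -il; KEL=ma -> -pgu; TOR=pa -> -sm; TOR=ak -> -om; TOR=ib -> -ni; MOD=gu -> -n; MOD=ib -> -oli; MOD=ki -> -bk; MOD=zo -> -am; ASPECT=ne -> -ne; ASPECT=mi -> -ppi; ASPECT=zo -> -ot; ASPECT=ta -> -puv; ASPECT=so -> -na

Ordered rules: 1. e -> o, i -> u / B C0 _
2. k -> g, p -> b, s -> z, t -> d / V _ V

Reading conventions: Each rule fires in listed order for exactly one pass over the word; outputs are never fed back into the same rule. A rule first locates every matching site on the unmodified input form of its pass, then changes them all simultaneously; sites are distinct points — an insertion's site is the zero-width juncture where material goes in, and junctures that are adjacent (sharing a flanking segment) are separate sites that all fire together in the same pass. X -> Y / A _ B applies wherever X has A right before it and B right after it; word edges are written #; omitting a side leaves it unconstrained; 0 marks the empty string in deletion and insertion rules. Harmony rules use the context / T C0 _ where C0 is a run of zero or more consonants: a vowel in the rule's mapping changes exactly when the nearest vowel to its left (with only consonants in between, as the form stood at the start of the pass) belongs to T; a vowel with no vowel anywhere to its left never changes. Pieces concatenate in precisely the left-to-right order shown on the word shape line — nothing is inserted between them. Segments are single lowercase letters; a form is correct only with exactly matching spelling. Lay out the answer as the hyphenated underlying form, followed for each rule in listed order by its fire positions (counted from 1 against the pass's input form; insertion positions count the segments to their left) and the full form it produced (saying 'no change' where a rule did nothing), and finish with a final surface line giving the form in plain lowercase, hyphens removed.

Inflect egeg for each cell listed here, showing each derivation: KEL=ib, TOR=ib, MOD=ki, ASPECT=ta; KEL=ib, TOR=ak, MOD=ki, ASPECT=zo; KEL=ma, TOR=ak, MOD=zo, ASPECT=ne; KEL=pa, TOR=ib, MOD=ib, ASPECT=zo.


cell KEL=ib, TOR=ib, MOD=ki, ASPECT=ta:
underlying: egeg-bk-puv-ni-so
1. e -> o, i -> u / B C0 _: fires at position(s) 11: egegbkpuvnuso
2. k -> g, p -> b, s -> z, t -> d / V _ V: fires at position(s) 12: egegbkpuvnuzo
surface: egegbkpuvnuzo

cell KEL=ib, TOR=ak, MOD=ki, ASPECT=zo:
underlying: egeg-bk-ot-om-so
1. e -> o, i -> u / B C0 _: no change
2. k -> g, p -> b, s -> z, t -> d / V _ V: fires at position(s) 8: egegbkodomso
surface: egegbkodomso

cell KEL=ma, TOR=ak, MOD=zo, ASPECT=ne:
underlying: egeg-am-ne-om-pgu
1. e -> o, i -> u / B C0 _: fires at position(s) 8: egegamnoompgu
2. k -> g, p -> b, s -> z, t -> d / V _ V: no change
surface: egegamnoompgu

cell KEL=pa, TOR=ib, MOD=ib, ASPECT=zo:
underlying: egeg-oli-ot-ni-il
1. e -> o, i -> u / B C0 _: fires at position(s) 7, 11: egegoluotnuil
2. k -> g, p -> b, s -> z, t -> d / V _ V: no change
surface: egegoluotnuil


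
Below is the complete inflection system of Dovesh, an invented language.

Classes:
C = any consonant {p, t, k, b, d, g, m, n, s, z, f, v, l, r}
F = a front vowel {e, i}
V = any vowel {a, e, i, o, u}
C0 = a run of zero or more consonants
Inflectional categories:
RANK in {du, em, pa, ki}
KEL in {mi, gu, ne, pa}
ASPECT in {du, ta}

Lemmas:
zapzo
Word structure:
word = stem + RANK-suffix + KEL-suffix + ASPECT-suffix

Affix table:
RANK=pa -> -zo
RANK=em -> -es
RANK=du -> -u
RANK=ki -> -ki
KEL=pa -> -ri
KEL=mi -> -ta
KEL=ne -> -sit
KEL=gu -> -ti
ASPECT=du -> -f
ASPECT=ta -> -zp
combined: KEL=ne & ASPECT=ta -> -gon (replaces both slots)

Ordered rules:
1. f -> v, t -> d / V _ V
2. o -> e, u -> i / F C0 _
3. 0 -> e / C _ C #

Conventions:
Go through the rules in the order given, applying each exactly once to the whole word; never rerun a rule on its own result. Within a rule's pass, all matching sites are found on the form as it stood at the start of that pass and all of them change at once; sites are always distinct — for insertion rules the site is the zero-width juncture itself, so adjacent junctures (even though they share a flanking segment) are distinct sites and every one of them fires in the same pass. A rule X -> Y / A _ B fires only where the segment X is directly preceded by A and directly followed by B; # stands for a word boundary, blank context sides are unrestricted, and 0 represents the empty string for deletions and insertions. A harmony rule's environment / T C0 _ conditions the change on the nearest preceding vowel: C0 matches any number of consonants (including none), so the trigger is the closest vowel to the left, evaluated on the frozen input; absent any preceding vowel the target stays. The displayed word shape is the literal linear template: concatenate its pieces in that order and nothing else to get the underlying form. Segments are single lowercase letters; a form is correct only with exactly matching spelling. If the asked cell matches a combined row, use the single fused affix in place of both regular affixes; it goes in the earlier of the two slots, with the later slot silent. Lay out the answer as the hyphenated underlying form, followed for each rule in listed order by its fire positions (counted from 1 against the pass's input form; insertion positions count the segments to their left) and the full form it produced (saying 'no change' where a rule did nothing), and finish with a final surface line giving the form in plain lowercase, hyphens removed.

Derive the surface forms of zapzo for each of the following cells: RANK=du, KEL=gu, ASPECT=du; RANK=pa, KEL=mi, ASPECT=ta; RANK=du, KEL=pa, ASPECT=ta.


cell RANK=du, KEL=gu, ASPECT=du:
underlying: zapzo-u-ti-f
1. f -> v, t -> d / V _ V: fires at position(s) 7: zapzoudif
2. o -> e, u -> i / F C0 _: no change
3. 0 -> e / C _ C #: no change
surface: zapzoudif

cell RANK=pa, KEL=mi, ASPECT=ta:
underlying: zapzo-zo-ta-zp
1. f -> v, t -> d / V _ V: fires at position(s) 8: zapzozodazp
2. o -> e, u -> i / F C0 _: no change
3. 0 -> e / C _ C #: inserts after position(s) 10: zapzozodazep
surface: zapzozodazep

cell RANK=du, KEL=pa, ASPECT=ta:
underlying: zapzo-u-ri-zp
1. f -> v, t -> d / V _ V: no change
2. o -> e, u -> i / F C0 _: no change
3. 0 -> e / C _ C #: inserts after position(s) 9: zapzourizep
surface: zapzourizep


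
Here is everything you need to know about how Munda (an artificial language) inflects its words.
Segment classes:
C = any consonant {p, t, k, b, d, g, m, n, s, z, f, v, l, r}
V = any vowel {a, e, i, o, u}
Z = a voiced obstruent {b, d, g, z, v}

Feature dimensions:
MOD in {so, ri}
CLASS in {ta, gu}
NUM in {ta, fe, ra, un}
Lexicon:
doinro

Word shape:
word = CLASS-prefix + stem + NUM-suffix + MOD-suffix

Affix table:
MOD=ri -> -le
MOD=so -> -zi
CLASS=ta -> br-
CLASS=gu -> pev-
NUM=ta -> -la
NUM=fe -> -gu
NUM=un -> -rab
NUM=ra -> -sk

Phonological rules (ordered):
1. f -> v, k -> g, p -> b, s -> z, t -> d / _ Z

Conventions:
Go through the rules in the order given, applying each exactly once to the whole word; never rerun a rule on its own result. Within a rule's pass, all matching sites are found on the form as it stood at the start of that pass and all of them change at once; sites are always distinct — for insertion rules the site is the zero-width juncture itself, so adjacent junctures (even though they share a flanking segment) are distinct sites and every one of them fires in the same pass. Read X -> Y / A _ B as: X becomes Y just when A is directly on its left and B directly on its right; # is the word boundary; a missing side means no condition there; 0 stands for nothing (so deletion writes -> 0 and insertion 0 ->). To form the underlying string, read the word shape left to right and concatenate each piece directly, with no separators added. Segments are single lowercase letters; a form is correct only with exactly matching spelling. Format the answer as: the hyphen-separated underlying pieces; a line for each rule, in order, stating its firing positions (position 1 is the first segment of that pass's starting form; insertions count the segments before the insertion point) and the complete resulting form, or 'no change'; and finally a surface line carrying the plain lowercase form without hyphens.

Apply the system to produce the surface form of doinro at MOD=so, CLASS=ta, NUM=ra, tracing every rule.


underlying: br-doinro-sk-zi
1. f -> v, k -> g, p -> b, s -> z, t -> d / _ Z: fires at position(s) 10: brdoinrosgzi
surface: brdoinrosgzi


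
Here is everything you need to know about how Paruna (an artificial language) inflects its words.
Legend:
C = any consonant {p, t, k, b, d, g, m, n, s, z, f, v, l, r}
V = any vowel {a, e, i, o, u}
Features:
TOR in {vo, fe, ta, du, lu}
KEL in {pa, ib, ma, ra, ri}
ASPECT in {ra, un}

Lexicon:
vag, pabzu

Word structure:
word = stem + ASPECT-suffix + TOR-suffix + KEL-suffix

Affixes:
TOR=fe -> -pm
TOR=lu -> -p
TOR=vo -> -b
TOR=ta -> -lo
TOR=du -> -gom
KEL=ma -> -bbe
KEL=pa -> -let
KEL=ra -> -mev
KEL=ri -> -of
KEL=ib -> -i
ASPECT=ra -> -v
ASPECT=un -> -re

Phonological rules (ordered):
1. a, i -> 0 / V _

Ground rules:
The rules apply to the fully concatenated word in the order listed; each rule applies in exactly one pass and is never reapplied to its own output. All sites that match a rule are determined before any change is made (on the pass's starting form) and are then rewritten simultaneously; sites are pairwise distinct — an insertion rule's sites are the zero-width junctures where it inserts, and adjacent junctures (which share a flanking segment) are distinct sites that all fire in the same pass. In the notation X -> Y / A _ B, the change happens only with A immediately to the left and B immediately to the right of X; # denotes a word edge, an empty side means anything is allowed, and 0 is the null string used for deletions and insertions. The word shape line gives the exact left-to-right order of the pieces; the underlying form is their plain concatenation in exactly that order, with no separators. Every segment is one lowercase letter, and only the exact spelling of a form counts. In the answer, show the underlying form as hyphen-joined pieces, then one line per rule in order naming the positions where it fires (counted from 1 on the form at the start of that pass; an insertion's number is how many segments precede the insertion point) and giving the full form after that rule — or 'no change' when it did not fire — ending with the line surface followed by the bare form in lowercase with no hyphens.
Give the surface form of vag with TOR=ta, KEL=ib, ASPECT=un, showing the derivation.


underlying: vag-re-lo-i
1. a, i -> 0 / V _: fires at position(s) 8: vagrelo
surface: vagrelo


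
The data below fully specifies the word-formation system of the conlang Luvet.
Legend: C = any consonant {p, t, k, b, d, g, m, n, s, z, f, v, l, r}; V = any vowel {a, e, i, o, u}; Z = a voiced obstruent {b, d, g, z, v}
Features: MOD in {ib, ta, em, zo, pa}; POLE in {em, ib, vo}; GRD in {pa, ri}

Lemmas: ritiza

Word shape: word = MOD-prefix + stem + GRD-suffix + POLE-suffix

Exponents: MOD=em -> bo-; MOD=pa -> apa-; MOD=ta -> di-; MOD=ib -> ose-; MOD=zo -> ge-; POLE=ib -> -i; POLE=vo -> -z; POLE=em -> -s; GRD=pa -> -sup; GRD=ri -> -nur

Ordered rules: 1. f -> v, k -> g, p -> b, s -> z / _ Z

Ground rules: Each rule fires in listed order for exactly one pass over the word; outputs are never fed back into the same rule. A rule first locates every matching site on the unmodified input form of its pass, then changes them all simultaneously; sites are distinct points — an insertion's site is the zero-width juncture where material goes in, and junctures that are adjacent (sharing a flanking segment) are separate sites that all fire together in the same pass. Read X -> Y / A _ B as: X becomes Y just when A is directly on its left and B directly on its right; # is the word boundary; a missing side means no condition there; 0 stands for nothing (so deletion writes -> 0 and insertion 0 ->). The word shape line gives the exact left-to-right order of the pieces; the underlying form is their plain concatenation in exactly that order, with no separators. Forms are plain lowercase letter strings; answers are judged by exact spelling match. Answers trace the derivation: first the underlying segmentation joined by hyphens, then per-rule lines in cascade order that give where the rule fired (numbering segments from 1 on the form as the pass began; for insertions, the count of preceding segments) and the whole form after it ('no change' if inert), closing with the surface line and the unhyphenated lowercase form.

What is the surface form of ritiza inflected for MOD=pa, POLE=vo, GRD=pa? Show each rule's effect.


underlying: apa-ritiza-sup-z
1. f -> v, k -> g, p -> b, s -> z / _ Z: fires at position(s) 12: aparitizasubz
surface: aparitizasubz


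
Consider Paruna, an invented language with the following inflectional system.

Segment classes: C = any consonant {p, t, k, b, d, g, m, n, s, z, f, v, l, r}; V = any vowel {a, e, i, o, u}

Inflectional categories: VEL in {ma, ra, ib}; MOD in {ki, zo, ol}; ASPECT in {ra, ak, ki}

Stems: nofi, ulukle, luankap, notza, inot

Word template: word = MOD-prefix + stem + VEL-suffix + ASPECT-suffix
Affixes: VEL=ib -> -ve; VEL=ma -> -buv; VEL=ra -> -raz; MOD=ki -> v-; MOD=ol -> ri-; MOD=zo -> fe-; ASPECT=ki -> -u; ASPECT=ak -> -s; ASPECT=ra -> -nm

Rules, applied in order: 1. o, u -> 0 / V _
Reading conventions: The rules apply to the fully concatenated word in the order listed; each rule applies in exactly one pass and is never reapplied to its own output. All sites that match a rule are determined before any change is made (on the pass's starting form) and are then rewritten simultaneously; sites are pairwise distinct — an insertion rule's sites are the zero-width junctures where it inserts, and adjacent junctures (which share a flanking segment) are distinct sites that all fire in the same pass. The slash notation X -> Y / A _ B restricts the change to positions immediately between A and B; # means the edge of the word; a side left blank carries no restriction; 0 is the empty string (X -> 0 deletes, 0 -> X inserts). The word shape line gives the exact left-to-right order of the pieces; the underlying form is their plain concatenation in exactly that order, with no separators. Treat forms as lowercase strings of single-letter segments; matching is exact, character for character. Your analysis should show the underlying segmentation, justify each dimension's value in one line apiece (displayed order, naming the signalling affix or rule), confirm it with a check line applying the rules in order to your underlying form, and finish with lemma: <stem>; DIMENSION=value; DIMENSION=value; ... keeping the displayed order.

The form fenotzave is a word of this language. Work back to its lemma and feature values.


underlying: fe-notza-ve-u
VEL=ib - signalled by the affix -ve
MOD=zo - signalled by the affix fe-
ASPECT=ki - signalled by the affix -u
check: fenotzaveu -> fenotzave
lemma: notza; VEL=ib; MOD=zo; ASPECT=ki


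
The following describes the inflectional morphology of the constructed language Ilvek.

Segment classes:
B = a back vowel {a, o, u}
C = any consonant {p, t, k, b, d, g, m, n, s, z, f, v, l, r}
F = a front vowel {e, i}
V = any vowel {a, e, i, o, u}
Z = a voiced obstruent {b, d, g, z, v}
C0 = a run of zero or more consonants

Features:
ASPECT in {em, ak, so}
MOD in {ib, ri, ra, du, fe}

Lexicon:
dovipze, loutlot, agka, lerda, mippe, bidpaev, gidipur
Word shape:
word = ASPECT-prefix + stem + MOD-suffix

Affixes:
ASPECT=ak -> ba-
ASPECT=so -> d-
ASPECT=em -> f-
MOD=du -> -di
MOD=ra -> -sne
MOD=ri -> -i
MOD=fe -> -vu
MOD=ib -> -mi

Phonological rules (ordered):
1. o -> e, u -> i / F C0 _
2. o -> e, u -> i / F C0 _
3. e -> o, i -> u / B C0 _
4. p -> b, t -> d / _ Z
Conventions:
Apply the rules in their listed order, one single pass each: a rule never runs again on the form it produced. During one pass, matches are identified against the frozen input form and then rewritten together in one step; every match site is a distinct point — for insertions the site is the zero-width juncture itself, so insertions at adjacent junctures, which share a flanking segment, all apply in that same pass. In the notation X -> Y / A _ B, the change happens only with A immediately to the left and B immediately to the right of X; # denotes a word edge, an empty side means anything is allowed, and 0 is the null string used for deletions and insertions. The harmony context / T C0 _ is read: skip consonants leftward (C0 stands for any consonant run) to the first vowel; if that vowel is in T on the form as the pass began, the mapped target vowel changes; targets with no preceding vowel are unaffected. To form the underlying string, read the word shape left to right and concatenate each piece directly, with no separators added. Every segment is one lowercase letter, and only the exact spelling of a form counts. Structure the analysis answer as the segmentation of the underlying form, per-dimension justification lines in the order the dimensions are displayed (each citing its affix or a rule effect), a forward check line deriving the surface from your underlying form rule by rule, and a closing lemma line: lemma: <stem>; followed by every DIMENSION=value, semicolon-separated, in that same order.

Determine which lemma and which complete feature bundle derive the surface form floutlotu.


underlying: f-loutlot-i
ASPECT=em - signalled by the affix f-
MOD=ri - signalled by the affix -i
check: floutloti -> floutloti -> floutloti -> floutlotu -> floutlotu
lemma: loutlot; ASPECT=em; MOD=ri


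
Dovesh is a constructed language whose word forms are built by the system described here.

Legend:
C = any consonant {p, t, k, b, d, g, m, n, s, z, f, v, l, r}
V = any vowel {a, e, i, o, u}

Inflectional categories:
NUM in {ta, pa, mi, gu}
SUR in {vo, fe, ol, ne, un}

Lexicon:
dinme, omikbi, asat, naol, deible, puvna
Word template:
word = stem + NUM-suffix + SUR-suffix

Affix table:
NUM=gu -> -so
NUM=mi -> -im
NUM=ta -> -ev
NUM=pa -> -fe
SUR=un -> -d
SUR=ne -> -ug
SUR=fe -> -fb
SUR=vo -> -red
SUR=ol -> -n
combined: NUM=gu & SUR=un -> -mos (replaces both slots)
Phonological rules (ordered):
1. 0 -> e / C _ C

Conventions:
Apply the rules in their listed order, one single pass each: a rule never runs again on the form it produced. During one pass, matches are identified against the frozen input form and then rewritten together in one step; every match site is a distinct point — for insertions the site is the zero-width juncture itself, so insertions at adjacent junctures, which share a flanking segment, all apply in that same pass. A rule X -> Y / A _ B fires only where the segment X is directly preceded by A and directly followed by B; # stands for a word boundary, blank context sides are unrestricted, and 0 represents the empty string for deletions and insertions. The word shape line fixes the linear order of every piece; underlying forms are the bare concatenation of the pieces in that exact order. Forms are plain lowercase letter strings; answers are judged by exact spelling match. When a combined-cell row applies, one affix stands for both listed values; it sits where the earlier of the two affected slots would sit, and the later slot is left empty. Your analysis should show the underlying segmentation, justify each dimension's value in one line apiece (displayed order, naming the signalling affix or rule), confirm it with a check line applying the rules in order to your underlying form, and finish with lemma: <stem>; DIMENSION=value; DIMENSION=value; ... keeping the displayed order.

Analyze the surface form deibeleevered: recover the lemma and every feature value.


underlying: deible-ev-red
NUM=ta - signalled by the affix -ev
SUR=vo - signalled by the affix -red
check: deibleevred -> deibeleevered
lemma: deible; NUM=ta; SUR=vo


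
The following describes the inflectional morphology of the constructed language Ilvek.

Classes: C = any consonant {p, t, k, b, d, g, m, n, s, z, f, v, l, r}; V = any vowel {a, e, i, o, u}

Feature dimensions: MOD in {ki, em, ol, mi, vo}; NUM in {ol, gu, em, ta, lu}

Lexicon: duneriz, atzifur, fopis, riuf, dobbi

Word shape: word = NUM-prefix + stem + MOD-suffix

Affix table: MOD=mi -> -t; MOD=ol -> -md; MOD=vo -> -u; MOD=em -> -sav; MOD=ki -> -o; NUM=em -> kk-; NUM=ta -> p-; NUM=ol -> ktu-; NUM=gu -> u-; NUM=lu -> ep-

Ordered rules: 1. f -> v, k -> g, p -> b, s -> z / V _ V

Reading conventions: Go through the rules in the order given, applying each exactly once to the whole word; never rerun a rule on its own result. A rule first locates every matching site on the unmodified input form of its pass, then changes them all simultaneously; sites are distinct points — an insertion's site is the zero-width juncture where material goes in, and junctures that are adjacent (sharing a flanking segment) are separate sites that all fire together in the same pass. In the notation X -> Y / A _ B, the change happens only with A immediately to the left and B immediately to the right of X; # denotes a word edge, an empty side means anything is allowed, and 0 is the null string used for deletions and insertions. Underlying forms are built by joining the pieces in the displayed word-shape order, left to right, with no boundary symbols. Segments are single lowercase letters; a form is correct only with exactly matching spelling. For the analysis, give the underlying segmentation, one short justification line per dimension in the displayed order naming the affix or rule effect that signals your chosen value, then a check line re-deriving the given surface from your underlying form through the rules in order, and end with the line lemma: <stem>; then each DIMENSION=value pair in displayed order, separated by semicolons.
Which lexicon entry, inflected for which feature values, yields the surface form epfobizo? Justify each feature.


underlying: ep-fopis-o
MOD=ki - signalled by the affix -o
NUM=lu - signalled by the affix ep-
check: epfopiso -> epfobizo
lemma: fopis; MOD=ki; NUM=lu


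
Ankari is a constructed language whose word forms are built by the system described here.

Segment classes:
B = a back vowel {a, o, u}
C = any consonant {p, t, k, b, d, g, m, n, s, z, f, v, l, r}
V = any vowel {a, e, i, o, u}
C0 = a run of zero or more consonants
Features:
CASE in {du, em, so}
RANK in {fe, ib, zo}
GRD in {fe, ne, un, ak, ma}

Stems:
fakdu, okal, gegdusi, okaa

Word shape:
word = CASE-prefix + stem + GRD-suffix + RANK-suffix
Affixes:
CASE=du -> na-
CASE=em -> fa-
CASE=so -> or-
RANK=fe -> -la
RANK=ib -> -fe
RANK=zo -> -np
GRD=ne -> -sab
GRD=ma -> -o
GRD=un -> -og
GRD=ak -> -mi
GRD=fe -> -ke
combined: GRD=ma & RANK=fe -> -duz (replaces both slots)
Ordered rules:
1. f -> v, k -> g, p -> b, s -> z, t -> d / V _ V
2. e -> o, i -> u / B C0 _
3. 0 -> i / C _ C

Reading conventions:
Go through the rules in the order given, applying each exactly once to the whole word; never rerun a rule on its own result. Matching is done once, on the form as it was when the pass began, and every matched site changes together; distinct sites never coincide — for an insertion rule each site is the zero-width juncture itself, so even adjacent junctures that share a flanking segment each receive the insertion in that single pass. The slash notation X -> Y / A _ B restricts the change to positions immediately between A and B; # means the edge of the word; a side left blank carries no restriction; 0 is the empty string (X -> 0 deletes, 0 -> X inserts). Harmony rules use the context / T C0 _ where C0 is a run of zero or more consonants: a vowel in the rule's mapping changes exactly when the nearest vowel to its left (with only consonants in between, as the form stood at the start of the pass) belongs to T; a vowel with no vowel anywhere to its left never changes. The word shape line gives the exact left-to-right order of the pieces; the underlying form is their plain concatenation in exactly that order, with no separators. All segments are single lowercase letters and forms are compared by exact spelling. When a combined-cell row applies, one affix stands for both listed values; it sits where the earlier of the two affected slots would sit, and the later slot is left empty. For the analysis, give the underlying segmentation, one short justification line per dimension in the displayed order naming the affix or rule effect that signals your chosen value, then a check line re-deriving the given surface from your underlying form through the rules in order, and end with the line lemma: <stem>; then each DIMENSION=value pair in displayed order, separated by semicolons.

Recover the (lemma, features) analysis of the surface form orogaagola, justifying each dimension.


underlying: or-okaa-ke-la
CASE=so - signalled by the affix or-
RANK=fe - signalled by the affix -la
GRD=fe - signalled by the affix -ke
check: orokaakela -> orogaagela -> orogaagola -> orogaagola
lemma: okaa; CASE=so; RANK=fe; GRD=fe


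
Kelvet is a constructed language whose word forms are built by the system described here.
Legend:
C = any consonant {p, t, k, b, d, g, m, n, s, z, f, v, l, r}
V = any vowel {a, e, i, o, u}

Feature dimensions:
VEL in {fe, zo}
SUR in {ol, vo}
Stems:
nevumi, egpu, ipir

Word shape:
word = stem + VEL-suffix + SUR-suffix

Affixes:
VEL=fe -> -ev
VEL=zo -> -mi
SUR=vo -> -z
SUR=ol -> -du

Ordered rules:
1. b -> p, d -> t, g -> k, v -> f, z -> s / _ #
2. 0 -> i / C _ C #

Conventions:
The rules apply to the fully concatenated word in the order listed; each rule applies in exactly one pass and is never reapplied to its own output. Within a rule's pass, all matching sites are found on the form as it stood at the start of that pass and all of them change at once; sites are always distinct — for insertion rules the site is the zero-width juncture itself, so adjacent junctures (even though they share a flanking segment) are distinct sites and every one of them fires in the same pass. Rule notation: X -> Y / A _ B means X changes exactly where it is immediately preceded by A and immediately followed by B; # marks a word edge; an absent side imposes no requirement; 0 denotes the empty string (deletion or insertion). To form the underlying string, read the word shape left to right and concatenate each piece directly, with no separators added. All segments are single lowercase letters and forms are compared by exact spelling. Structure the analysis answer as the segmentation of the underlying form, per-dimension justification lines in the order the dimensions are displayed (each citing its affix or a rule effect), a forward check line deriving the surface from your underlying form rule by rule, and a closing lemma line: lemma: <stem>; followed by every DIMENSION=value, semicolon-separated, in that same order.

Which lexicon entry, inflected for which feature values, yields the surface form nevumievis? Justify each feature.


underlying: nevumi-ev-z
VEL=fe - signalled by the affix -ev
SUR=vo - signalled by the affix -z
check: nevumievz -> nevumievs -> nevumievis
lemma: nevumi; VEL=fe; SUR=vo


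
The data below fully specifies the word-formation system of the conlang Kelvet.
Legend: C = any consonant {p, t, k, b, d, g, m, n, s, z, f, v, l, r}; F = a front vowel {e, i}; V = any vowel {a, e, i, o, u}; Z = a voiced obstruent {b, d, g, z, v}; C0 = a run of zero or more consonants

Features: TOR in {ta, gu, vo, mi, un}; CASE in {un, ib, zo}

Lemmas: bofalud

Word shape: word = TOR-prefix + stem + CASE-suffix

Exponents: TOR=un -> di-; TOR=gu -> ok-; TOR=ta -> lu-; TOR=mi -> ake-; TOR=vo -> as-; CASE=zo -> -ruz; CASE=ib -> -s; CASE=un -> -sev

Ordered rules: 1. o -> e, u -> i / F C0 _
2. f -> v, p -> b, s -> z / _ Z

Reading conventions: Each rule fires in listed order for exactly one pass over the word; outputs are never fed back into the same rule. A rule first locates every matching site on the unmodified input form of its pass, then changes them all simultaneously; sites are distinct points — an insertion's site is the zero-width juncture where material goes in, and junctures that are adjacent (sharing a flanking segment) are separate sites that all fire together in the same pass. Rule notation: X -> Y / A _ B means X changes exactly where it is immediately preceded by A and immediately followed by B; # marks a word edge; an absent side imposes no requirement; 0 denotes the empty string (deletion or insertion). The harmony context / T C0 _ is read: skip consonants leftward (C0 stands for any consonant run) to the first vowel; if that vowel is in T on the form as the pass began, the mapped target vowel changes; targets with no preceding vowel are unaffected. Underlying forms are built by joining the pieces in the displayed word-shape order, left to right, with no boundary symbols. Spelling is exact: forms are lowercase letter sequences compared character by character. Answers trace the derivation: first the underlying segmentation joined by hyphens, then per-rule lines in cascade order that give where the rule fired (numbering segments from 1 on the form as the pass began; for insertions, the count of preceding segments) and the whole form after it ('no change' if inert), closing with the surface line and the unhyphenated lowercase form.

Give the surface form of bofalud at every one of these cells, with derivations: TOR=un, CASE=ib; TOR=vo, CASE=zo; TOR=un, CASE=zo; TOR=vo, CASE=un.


cell TOR=un, CASE=ib:
underlying: di-bofalud-s
1. o -> e, u -> i / F C0 _: fires at position(s) 4: dibefaluds
2. f -> v, p -> b, s -> z / _ Z: no change
surface: dibefaluds

cell TOR=vo, CASE=zo:
underlying: as-bofalud-ruz
1. o -> e, u -> i / F C0 _: no change
2. f -> v, p -> b, s -> z / _ Z: fires at position(s) 2: azbofaludruz
surface: azbofaludruz

cell TOR=un, CASE=zo:
underlying: di-bofalud-ruz
1. o -> e, u -> i / F C0 _: fires at position(s) 4: dibefaludruz
2. f -> v, p -> b, s -> z / _ Z: no change
surface: dibefaludruz

cell TOR=vo, CASE=un:
underlying: as-bofalud-sev
1. o -> e, u -> i / F C0 _: no change
2. f -> v, p -> b, s -> z / _ Z: fires at position(s) 2: azbofaludsev
surface: azbofaludsev


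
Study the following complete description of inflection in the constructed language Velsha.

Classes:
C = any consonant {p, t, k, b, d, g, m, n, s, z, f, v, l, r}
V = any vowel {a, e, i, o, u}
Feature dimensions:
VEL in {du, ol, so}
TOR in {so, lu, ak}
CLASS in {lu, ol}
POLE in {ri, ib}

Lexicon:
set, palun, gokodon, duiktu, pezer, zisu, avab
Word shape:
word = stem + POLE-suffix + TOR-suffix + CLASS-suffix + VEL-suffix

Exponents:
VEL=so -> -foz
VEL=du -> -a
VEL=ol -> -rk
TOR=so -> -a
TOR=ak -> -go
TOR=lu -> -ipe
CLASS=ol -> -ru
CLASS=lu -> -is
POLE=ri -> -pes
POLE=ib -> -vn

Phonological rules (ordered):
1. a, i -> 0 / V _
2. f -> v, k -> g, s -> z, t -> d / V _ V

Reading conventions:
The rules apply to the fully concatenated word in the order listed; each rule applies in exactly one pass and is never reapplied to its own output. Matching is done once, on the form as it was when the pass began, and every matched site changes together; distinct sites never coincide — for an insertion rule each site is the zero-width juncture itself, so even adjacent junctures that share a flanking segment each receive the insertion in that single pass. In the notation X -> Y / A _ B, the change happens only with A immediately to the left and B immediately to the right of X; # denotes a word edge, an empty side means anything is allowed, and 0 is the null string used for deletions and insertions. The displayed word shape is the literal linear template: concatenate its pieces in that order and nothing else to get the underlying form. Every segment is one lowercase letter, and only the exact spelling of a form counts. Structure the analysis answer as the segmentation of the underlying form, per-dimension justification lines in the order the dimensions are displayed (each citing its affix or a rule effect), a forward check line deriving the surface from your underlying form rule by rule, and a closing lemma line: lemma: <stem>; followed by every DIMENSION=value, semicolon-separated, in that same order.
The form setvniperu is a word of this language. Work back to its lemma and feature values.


underlying: set-vn-ipe-ru-a
VEL=du - signalled by the affix -a
TOR=lu - signalled by the affix -ipe
CLASS=ol - signalled by the affix -ru
POLE=ib - signalled by the affix -vn
check: setvniperua -> setvniperu -> setvniperu
lemma: set; VEL=du; TOR=lu; CLASS=ol; POLE=ib
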